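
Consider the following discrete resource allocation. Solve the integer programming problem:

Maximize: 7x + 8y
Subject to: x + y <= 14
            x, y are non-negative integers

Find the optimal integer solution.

Objective: 7x + 8y, constraint: x + y <= 14
Coefficient of y is 8 > coefficient of x is 7, so allocate the entire budget to y.
Optimal: x = 0, y = 14, value = 112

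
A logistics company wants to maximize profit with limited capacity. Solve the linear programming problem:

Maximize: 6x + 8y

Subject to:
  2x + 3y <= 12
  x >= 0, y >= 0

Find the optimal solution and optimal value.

The feasible region has vertices at [(0, 0), (6, 0), (0, 4)].
Checking objective 6x + 8y at each vertex:
  (0, 0): 6*0 + 8*0 = 0
  (6, 0): 6*6 + 8*0 = 36
  (0, 4): 6*0 + 8*4 = 32
Maximum is 36 at (6, 0).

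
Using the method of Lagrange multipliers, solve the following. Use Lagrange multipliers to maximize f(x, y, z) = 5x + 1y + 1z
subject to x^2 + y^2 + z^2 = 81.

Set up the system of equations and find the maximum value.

Lagrange conditions: 5 = 2*lambda*x, 1 = 2*lambda*y, 1 = 2*lambda*z
So x:5 = y:1 = z:1, i.e. x = 5t, y = 1t, z = 1t
Constraint: t^2*(5^2 + 1^2 + 1^2) = 81
  t^2 * 27 = 81  =>  t = sqrt(3)
Maximum = 5*5t + 1*1t + 1*1t = 27*sqrt(3) = sqrt(2187)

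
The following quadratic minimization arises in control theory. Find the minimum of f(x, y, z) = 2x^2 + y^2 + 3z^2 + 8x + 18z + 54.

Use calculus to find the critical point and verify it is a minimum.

f(x,y,z) = 2x^2 + y^2 + 3z^2 + 8x + 18z + 54
df/dx = 4x + (8) = 0 => x = -2
df/dy = 2y + (0) = 0 => y = 0
df/dz = 6z + (18) = 0 => z = -3
f(-2,0,-3) = 2*(-2)^2 + 1*(0)^2 + 3*(-3)^2 + 8*(-2) + 18*(-3) + 54 = 19
Hessian is diagonal with entries 4, 2, 6 > 0, confirmed minimum.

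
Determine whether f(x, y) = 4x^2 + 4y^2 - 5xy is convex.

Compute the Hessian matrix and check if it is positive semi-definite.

f(x,y) = 4x^2 + 4y^2 - 5xy
Hessian H = [[8, -5], [-5, 8]]
trace(H) = 16, det(H) = 39
Eigenvalues: (16 +/- sqrt(100)) / 2 = 13, 3
Since both eigenvalues > 0, f is convex.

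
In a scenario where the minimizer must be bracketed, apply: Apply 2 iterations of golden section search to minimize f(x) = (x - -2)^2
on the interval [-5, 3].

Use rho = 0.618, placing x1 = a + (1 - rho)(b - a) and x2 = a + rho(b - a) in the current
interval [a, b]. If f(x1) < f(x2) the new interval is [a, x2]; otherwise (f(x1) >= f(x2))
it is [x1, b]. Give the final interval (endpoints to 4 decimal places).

Golden section search for min of f(x) = (x - -2)^2 on [-5, 3].
Each step: x1 = a + (1 - rho)(b - a), x2 = a + rho(b - a); if f(x1) < f(x2) keep [a, x2], otherwise keep [x1, b].
Step 1: [-5.0000, 3.0000], x1=-1.9440 (f=0.0031), x2=-0.0560 (f=3.7791); f(x1) < f(x2) => keep [-5.0000, -0.0560]
Step 2: [-5.0000, -0.0560], x1=-3.1114 (f=1.2352), x2=-1.9446 (f=0.0031); f(x1) > f(x2) => keep [-3.1114, -0.0560]
Final interval: [-3.1114, -0.0560]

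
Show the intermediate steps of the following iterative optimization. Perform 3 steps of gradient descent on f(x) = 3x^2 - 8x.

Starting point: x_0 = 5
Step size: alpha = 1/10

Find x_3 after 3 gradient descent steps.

f(x) = 3x^2 - 8x, f'(x) = 6x + (-8)
Step 1: f'(5) = 22, x_1 = 5 - 1/10 * 22 = 14/5
Step 2: f'(14/5) = 44/5, x_2 = 14/5 - 1/10 * 44/5 = 48/25
Step 3: f'(48/25) = 88/25, x_3 = 48/25 - 1/10 * 88/25 = 196/125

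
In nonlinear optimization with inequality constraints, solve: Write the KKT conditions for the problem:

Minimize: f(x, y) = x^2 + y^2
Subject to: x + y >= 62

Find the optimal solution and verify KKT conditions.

KKT conditions for min x^2 + y^2 s.t. x + y >= 62:
Stationarity: 2x = mu, 2y = mu
So x = y = mu/2.
Complementary slackness: mu*(x + y - 62) = 0
Primal feasibility: x + y >= 62; dual feasibility: mu >= 0
If mu = 0 then x = y = 0, but 0 + 0 < 62 is infeasible, so the constraint is active.
Constraint active: x + y = 2*(mu/2) = 62 => mu = 62
x = y = 31, f = 1922
Verify: stationarity 2*31 = 62 = mu; primal 31 + 31 = 62 >= 62; dual mu = 62 >= 0; complementary slackness 62*(62 - 62) = 0. All KKT conditions hold.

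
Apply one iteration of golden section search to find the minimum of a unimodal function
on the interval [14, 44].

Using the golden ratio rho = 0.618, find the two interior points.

Golden section search on [14, 44].
Golden ratio rho = 0.618 (approx).
Interior points:
  x_1 = 14 + (1-0.618)*30 = 25.4600
  x_2 = 14 + 0.618*30 = 32.5400
Compare f(x_1) and f(x_2) to determine which subinterval to keep.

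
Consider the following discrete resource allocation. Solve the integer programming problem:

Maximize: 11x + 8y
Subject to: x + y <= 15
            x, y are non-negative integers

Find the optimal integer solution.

Objective: 11x + 8y, constraint: x + y <= 15
Coefficient of x is 11 >= coefficient of y is 8, so allocate the entire budget to x.
Optimal: x = 15, y = 0, value = 165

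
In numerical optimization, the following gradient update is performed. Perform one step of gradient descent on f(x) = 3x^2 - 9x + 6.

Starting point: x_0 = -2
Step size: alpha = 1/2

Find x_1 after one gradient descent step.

f(x) = 3x^2 - 9x + 6
f'(x) = 6x - 9
f'(-2) = 6*-2 + (-9) = -21
x_1 = x_0 - alpha * f'(x_0) = -2 - 1/2 * -21 = 17/2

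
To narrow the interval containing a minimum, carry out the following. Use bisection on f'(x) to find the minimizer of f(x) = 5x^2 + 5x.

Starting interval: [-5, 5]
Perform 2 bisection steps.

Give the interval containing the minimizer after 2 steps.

Finding critical point of f(x) = 5x^2 + 5x using bisection on f'(x) = 10x + 5.
f'(x) = 0 when x = -1/2.
Starting interval: [-5, 5]
Step 1: mid = 0, f'(mid) = 5, new interval = [-5, 0]
Step 2: mid = -5/2, f'(mid) = -20, new interval = [-5/2, 0]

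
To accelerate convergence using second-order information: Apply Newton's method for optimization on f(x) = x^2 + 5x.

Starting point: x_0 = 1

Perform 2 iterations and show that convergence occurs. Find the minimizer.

f(x) = x^2 + 5x, f'(x) = 2x + (5), f''(x) = 2
Step 1: f'(1) = 7, x_1 = 1 - 7/2 = -5/2
Step 2: f'(-5/2) = 0, x_2 = -5/2 (converged)
Newton's method converges in 1 step for quadratics.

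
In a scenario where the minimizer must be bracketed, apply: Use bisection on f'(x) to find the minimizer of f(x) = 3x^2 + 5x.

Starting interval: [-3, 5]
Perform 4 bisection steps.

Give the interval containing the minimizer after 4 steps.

Finding critical point of f(x) = 3x^2 + 5x using bisection on f'(x) = 6x + 5.
f'(x) = 0 when x = -5/6.
Starting interval: [-3, 5]
Step 1: mid = 1, f'(mid) = 11, new interval = [-3, 1]
Step 2: mid = -1, f'(mid) = -1, new interval = [-1, 1]
Step 3: mid = 0, f'(mid) = 5, new interval = [-1, 0]
Step 4: mid = -1/2, f'(mid) = 2, new interval = [-1, -1/2]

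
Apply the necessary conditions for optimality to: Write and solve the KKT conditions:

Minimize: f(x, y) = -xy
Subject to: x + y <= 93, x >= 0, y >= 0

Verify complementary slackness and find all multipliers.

Problem: min -xy s.t. x + y <= 93 (multiplier lambda), x >= 0 (mu_x), y >= 0 (mu_y)
KKT stationarity: -y + lambda - mu_x = 0, -x + lambda - mu_y = 0, with lambda, mu_x, mu_y >= 0
Complementary slackness: lambda*(x + y - 93) = 0, mu_x*x = 0, mu_y*y = 0
If lambda = 0: y = -mu_x <= 0 and x = -mu_y <= 0 force x = y = 0 with f = 0; but x = y = 93/2 is feasible with f = -8649/4 < 0, so this is not the minimum. Hence lambda > 0 and x + y = 93.
Try x > 0, y > 0 (so mu_x = mu_y = 0): y = lambda, x = lambda => x = y = lambda
x + y = 93 => 2*lambda = 93 => lambda = 93/2
x* = y* = 93/2 > 0, consistent with mu_x = mu_y = 0.
(Any feasible point with x = 0 or y = 0 has f = 0 > -8649/4, so the minimum is not on those boundaries.)
min(-xy) = -8649/4 (i.e. max xy = 8649/4)
Multipliers: lambda = 93/2, mu_x = 0, mu_y = 0
Complementary slackness: lambda*(x + y - 93) = 93/2*(93/2 + 93/2 - 93) = 0, mu_x*x = 0*93/2 = 0, mu_y*y = 0*93/2 = 0. Satisfied.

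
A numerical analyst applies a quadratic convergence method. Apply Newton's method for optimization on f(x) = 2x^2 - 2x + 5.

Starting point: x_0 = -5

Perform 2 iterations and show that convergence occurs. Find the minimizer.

f(x) = 2x^2 - 2x + 5, f'(x) = 4x + (-2), f''(x) = 4
Step 1: f'(-5) = -22, x_1 = -5 - -22/4 = 1/2
Step 2: f'(1/2) = 0, x_2 = 1/2 (converged)
Newton's method converges in 1 step for quadratics.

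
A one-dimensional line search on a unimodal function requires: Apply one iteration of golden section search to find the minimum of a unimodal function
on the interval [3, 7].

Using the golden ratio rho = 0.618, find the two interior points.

Golden section search on [3, 7].
Golden ratio rho = 0.618 (approx).
Interior points:
  x_1 = 3 + (1-0.618)*4 = 4.5280
  x_2 = 3 + 0.618*4 = 5.4720
Compare f(x_1) and f(x_2) to determine which subinterval to keep.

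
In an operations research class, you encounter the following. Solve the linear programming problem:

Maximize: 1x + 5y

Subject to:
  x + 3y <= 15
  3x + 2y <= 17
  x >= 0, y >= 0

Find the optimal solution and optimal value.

Feasible vertices: (0, 0), (0, 5), (3, 4), (17/3, 0)
Objective 1x + 5y at each:
  (0, 0): 0
  (0, 5): 25
  (3, 4): 23
  (17/3, 0): 17/3
Maximum is 25 at (0, 5).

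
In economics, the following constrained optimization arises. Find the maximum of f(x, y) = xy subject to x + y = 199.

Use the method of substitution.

Substitute y = 199 - x into f(x,y) = xy:
g(x) = x(199 - x) = 199x - x^2
g'(x) = 199 - 2x = 0  =>  x = 199/2
y = 199 - 199/2 = 199/2
Maximum value = (199/2) * (199/2) = 39601/4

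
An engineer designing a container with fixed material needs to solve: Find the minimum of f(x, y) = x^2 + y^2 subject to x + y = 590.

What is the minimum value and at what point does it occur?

Substitute y = 590 - x into f(x,y) = x^2 + y^2:
g(x) = x^2 + (590 - x)^2 = 2x^2 - 1180x + 348100
g'(x) = 4x - 1180 = 0  =>  x = 295
y = 590 - 295 = 295
Minimum value = 295^2 + 295^2 = 174050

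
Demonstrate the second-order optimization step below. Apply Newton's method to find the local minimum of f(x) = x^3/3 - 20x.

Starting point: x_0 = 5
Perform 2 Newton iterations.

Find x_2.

f(x) = x^3/3 - 20x
f'(x) = x^2 - 20, f''(x) = 2x
Newton update: x_{n+1} = x_n - (x_n^2 - 20)/(2*x_n)
Step 1: x_0 = 5, f'=5, f''=10, x_1 = 9/2
Step 2: x_1 = 9/2, f'=1/4, f''=9, x_2 = 161/36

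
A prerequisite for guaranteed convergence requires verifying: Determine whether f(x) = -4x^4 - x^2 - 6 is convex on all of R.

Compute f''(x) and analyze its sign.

f(x) = -4x^4 - x^2 - 6
f'(x) = -16x^3 + -2x
f''(x) = -48x^2 + -2
f''(x) = -48x^2 + -2 <= -2 < 0 for all x
Therefore, f is concave on R.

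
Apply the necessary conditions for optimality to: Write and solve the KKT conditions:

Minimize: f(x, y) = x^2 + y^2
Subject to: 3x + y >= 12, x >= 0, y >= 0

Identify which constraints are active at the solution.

KKT conditions for min x^2 + y^2 s.t. 3x + 1y >= 12, x >= 0, y >= 0:
Stationarity: 2x = mu*3 + mu_x, 2y = mu*1 + mu_y, with mu, mu_x, mu_y >= 0
Complementary slackness: mu*(3x + y - 12) = 0, mu_x*x = 0, mu_y*y = 0
(0, 0) is infeasible (3*0 + 1*0 < 12), so if mu = 0 stationarity would force x = mu_x/2 >= 0, y = mu_y/2 >= 0 with mu_x*x = mu_y*y = 0, i.e. x = y = 0: contradiction. Hence mu > 0 and 3x + y = 12 is active.
Try x > 0, y > 0 (so mu_x = mu_y = 0): x = 3*mu/2, y = 1*mu/2
Substitute: 3*(3*mu/2) + 1*(1*mu/2) = 12
  mu*10/2 = 12 => mu = 12/5
x* = 18/5 > 0, y* = 6/5 > 0, consistent with mu_x = mu_y = 0.
f is convex and the constraints are linear, so this KKT point is the global minimum.
f* = 72/5
Active constraints: 3x + y >= 12 (holds with equality, mu = 12/5 > 0); x >= 0 and y >= 0 are inactive (mu_x = mu_y = 0).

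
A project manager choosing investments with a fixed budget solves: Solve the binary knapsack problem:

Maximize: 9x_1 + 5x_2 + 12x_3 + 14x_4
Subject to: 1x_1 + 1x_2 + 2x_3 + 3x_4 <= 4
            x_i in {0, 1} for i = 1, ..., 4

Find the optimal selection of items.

Items: item 1 (v=9, w=1), item 2 (v=5, w=1), item 3 (v=12, w=2), item 4 (v=14, w=3)
Capacity: 4
Checking all 16 subsets (w = total weight, v = total value):
  {}: w = 0, v = 0
  {1}: w = 1, v = 9
  {2}: w = 1, v = 5
  {3}: w = 2, v = 12
  {4}: w = 3, v = 14
  {1, 2}: w = 2, v = 14
  {1, 3}: w = 3, v = 21
  {1, 4}: w = 4, v = 23
  {2, 3}: w = 3, v = 17
  {2, 4}: w = 4, v = 19
  {3, 4}: w = 5 > 4, infeasible
  {1, 2, 3}: w = 4, v = 26
  {1, 2, 4}: w = 5 > 4, infeasible
  {1, 3, 4}: w = 6 > 4, infeasible
  {2, 3, 4}: w = 6 > 4, infeasible
  {1, 2, 3, 4}: w = 7 > 4, infeasible
Best feasible subset: items [1, 2, 3]
Total weight: 4 <= 4, total value: 26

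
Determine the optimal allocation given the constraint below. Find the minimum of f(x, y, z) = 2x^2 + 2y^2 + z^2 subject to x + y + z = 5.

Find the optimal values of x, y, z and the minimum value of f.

Using Lagrange multipliers on f = 2x^2 + 2y^2 + z^2 with constraint x + y + z = 5:
Conditions: 2*2*x = lambda, 2*2*y = lambda, 2*1*z = lambda
So x = lambda/4, y = lambda/4, z = lambda/2
Substituting into constraint: lambda * (1) = 5
lambda = 5
x = 5/4, y = 5/4, z = 5/2
Minimum value = 25/2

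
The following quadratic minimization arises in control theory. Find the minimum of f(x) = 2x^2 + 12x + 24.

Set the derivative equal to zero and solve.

f(x) = 2x^2 + 12x + 24
f'(x) = 4x + (12) = 0
x = -12/4 = -3
f(-3) = 6
Since f''(x) = 4 > 0, this is a minimum.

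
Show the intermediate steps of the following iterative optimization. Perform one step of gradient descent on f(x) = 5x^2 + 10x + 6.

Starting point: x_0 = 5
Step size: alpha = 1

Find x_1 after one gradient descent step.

f(x) = 5x^2 + 10x + 6
f'(x) = 10x + 10
f'(5) = 10*5 + (10) = 60
x_1 = x_0 - alpha * f'(x_0) = 5 - 1 * 60 = -55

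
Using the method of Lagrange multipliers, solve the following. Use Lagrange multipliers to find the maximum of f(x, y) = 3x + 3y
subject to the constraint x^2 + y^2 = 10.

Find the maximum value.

Set up Lagrange conditions: grad f = lambda * grad g
  3 = 2*lambda*x
  3 = 2*lambda*y
From these: x/y = 3/3, so x = 3t, y = 3t for some t.
Substitute into constraint: (3t)^2 + (3t)^2 = 10
  t^2 * 18 = 10
  t = sqrt(10/18)
Maximum = 3*x + 3*y = (3^2 + 3^2)*t = 18 * sqrt(10/18) = sqrt(180)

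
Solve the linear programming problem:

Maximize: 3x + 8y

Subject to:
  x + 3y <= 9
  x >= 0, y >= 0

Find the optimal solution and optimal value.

The feasible region has vertices at [(0, 0), (9, 0), (0, 3)].
Checking objective 3x + 8y at each vertex:
  (0, 0): 3*0 + 8*0 = 0
  (9, 0): 3*9 + 8*0 = 27
  (0, 3): 3*0 + 8*3 = 24
Maximum is 27 at (9, 0).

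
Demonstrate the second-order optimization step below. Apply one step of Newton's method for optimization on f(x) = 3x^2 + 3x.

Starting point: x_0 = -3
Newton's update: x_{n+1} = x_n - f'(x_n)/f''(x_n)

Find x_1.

f(x) = 3x^2 + 3x
f'(x) = 6x + (3), f''(x) = 6
Newton step: x_1 = x_0 - f'(x_0)/f''(x_0)
f'(-3) = -15
x_1 = -3 - -15/6 = -1/2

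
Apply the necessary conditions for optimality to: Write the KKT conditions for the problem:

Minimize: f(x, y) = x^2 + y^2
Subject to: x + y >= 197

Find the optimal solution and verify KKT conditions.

KKT conditions for min x^2 + y^2 s.t. x + y >= 197:
Stationarity: 2x = mu, 2y = mu
So x = y = mu/2.
Complementary slackness: mu*(x + y - 197) = 0
Primal feasibility: x + y >= 197; dual feasibility: mu >= 0
If mu = 0 then x = y = 0, but 0 + 0 < 197 is infeasible, so the constraint is active.
Constraint active: x + y = 2*(mu/2) = 197 => mu = 197
x = y = 197/2, f = 38809/2
Verify: stationarity 2*(197/2) = 197 = mu; primal 197/2 + 197/2 = 197 >= 197; dual mu = 197 >= 0; complementary slackness 197*(197 - 197) = 0. All KKT conditions hold.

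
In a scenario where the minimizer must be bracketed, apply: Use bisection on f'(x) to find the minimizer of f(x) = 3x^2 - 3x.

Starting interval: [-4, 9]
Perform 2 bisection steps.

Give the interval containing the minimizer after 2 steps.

Finding critical point of f(x) = 3x^2 - 3x using bisection on f'(x) = 6x + -3.
f'(x) = 0 when x = 1/2.
Starting interval: [-4, 9]
Step 1: mid = 5/2, f'(mid) = 12, new interval = [-4, 5/2]
Step 2: mid = -3/4, f'(mid) = -15/2, new interval = [-3/4, 5/2]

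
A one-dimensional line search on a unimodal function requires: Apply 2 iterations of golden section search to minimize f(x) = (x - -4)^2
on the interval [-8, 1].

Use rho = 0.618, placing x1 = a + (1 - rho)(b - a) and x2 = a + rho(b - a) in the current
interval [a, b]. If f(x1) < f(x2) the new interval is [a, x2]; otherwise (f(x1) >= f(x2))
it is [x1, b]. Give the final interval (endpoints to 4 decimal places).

Golden section search for min of f(x) = (x - -4)^2 on [-8, 1].
Each step: x1 = a + (1 - rho)(b - a), x2 = a + rho(b - a); if f(x1) < f(x2) keep [a, x2], otherwise keep [x1, b].
Step 1: [-8.0000, 1.0000], x1=-4.5620 (f=0.3158), x2=-2.4380 (f=2.4398); f(x1) < f(x2) => keep [-8.0000, -2.4380]
Step 2: [-8.0000, -2.4380], x1=-5.8753 (f=3.5168), x2=-4.5627 (f=0.3166); f(x1) > f(x2) => keep [-5.8753, -2.4380]
Final interval: [-5.8753, -2.4380]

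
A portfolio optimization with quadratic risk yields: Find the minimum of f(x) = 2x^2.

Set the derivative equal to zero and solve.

f(x) = 2x^2
f'(x) = 4x + (0) = 0
x = 0/4 = 0
f(0) = 0
Since f''(x) = 4 > 0, this is a minimum.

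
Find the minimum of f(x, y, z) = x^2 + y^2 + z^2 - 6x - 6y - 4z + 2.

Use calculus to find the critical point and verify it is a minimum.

f(x,y,z) = x^2 + y^2 + z^2 - 6x - 6y - 4z + 2
df/dx = 2x + (-6) = 0 => x = 3
df/dy = 2y + (-6) = 0 => y = 3
df/dz = 2z + (-4) = 0 => z = 2
f(3,3,2) = 1*(3)^2 + 1*(3)^2 + 1*(2)^2 + -6*(3) + -6*(3) + -4*(2) + 2 = -20
Hessian is diagonal with entries 2, 2, 2 > 0, confirmed minimum.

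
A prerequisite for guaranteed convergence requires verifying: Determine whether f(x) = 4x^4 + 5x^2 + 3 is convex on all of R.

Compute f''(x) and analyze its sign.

f(x) = 4x^4 + 5x^2 + 3
f'(x) = 16x^3 + 10x
f''(x) = 48x^2 + 10
f''(x) = 48x^2 + 10 >= 10 > 0 for all x
Therefore, f is convex on R.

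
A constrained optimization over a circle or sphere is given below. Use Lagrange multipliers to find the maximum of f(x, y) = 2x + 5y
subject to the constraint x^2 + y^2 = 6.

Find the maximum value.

Set up Lagrange conditions: grad f = lambda * grad g
  2 = 2*lambda*x
  5 = 2*lambda*y
From these: x/y = 2/5, so x = 2t, y = 5t for some t.
Substitute into constraint: (2t)^2 + (5t)^2 = 6
  t^2 * 29 = 6
  t = sqrt(6/29)
Maximum = 2*x + 5*y = (2^2 + 5^2)*t = 29 * sqrt(6/29) = sqrt(174)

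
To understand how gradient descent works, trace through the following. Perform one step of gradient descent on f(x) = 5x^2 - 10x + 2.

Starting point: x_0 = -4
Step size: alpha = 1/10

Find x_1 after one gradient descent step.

f(x) = 5x^2 - 10x + 2
f'(x) = 10x - 10
f'(-4) = 10*-4 + (-10) = -50
x_1 = x_0 - alpha * f'(x_0) = -4 - 1/10 * -50 = 1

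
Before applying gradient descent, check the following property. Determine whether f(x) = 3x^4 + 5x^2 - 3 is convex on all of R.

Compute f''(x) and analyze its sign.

f(x) = 3x^4 + 5x^2 - 3
f'(x) = 12x^3 + 10x
f''(x) = 36x^2 + 10
f''(x) = 36x^2 + 10 >= 10 > 0 for all x
Therefore, f is convex on R.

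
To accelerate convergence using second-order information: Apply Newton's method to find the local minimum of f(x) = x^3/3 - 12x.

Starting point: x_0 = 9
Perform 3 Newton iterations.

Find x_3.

f(x) = x^3/3 - 12x
f'(x) = x^2 - 12, f''(x) = 2x
Newton update: x_{n+1} = x_n - (x_n^2 - 12)/(2*x_n)
Step 1: x_0 = 9, f'=69, f''=18, x_1 = 31/6
Step 2: x_1 = 31/6, f'=529/36, f''=31/3, x_2 = 1393/372
Step 3: x_2 = 1393/372, f'=279841/138384, f''=1393/186, x_3 = 3601057/1036392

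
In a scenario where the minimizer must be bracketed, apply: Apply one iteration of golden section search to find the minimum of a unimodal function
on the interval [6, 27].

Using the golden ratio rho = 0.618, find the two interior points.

Golden section search on [6, 27].
Golden ratio rho = 0.618 (approx).
Interior points:
  x_1 = 6 + (1-0.618)*21 = 14.0220
  x_2 = 6 + 0.618*21 = 18.9780
Compare f(x_1) and f(x_2) to determine which subinterval to keep.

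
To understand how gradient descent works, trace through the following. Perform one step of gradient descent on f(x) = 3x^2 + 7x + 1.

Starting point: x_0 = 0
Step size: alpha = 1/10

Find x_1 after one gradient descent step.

f(x) = 3x^2 + 7x + 1
f'(x) = 6x + 7
f'(0) = 6*0 + (7) = 7
x_1 = x_0 - alpha * f'(x_0) = 0 - 1/10 * 7 = -7/10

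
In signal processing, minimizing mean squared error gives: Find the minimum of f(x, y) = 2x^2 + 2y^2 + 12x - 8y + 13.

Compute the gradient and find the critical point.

f(x,y) = 2x^2 + 2y^2 + 12x - 8y + 13
df/dx = 4x + (12) = 0  =>  x = -3
df/dy = 4y + (-8) = 0  =>  y = 2
f(-3, 2) = 2*(-3)^2 + 2*(2)^2 + 12*(-3) + -8*(2) + 13 = -13
Hessian is diagonal with entries 4, 4 > 0, so this is a minimum.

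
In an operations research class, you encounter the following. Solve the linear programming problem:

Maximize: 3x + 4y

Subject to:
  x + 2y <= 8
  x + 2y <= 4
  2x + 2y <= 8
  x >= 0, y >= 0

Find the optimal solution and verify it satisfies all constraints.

Feasible vertices: (0, 0), (0, 2), (4, 0)
Objective 3x + 4y at each vertex:
  (0, 0): 0
  (0, 2): 8
  (4, 0): 12
Maximum is 12 at (4, 0).
Verify constraints at (x, y) = (4, 0):
  1*4 + 2*0 = 4 <= 8
  1*4 + 2*0 = 4 <= 4 (active)
  2*4 + 2*0 = 8 <= 8 (active)
  x = 4 >= 0, y = 0 >= 0. All constraints satisfied.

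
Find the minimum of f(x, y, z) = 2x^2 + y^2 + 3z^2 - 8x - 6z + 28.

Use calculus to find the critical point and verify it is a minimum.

f(x,y,z) = 2x^2 + y^2 + 3z^2 - 8x - 6z + 28
df/dx = 4x + (-8) = 0 => x = 2
df/dy = 2y + (0) = 0 => y = 0
df/dz = 6z + (-6) = 0 => z = 1
f(2,0,1) = 2*(2)^2 + 1*(0)^2 + 3*(1)^2 + -8*(2) + -6*(1) + 28 = 17
Hessian is diagonal with entries 4, 2, 6 > 0, confirmed minimum.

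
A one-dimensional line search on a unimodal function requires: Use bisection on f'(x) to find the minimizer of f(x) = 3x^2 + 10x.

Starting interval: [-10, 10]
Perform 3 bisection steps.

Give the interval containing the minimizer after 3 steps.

Finding critical point of f(x) = 3x^2 + 10x using bisection on f'(x) = 6x + 10.
f'(x) = 0 when x = -5/3.
Starting interval: [-10, 10]
Step 1: mid = 0, f'(mid) = 10, new interval = [-10, 0]
Step 2: mid = -5, f'(mid) = -20, new interval = [-5, 0]
Step 3: mid = -5/2, f'(mid) = -5, new interval = [-5/2, 0]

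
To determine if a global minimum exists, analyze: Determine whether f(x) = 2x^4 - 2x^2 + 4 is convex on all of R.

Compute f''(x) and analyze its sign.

f(x) = 2x^4 - 2x^2 + 4
f'(x) = 8x^3 + -4x
f''(x) = 24x^2 + -4
f''(0) = -4 < 0, so not convex near x = 0
Therefore, f is not globally convex on R.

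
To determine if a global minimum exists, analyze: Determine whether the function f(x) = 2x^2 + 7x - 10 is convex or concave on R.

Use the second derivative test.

f(x) = 2x^2 + 7x - 10
f'(x) = 4x + 7
f''(x) = 4
Since f''(x) = 4 > 0 for all x, f is convex on R.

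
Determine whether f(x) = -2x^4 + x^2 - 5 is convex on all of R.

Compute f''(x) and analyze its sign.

f(x) = -2x^4 + x^2 - 5
f'(x) = -8x^3 + 2x
f''(x) = -24x^2 + 2
f''(x) = -24x^2 + 2 -> -inf as |x| -> inf
Therefore, f is not globally convex on R.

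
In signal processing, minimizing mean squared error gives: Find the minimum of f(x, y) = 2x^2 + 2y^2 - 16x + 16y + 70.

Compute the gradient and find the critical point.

f(x,y) = 2x^2 + 2y^2 - 16x + 16y + 70
df/dx = 4x + (-16) = 0  =>  x = 4
df/dy = 4y + (16) = 0  =>  y = -4
f(4, -4) = 2*(4)^2 + 2*(-4)^2 + -16*(4) + 16*(-4) + 70 = 6
Hessian is diagonal with entries 4, 4 > 0, so this is a minimum.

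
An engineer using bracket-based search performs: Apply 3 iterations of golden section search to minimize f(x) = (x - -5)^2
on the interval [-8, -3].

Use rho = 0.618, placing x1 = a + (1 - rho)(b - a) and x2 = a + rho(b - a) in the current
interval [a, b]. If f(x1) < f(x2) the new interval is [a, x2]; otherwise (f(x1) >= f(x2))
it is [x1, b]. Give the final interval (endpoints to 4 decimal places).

Golden section search for min of f(x) = (x - -5)^2 on [-8, -3].
Each step: x1 = a + (1 - rho)(b - a), x2 = a + rho(b - a); if f(x1) < f(x2) keep [a, x2], otherwise keep [x1, b].
Step 1: [-8.0000, -3.0000], x1=-6.0900 (f=1.1881), x2=-4.9100 (f=0.0081); f(x1) > f(x2) => keep [-6.0900, -3.0000]
Step 2: [-6.0900, -3.0000], x1=-4.9096 (f=0.0082), x2=-4.1804 (f=0.6718); f(x1) < f(x2) => keep [-6.0900, -4.1804]
Step 3: [-6.0900, -4.1804], x1=-5.3605 (f=0.1300), x2=-4.9099 (f=0.0081); f(x1) > f(x2) => keep [-5.3605, -4.1804]
Final interval: [-5.3605, -4.1804]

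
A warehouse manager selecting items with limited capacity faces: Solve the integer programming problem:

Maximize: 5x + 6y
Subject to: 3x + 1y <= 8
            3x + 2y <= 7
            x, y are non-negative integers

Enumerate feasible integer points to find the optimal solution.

Constraint 1: 3x + 1y <= 8
Constraint 2: 3x + 2y <= 7
Feasible x range (need y >= 0): 0 <= x <= min(8/3, 7/3) => x in {0, ..., 2}.
Enumerate feasible integer points row by row (the coefficient of y is 6 > 0, so for each x the largest feasible y gives the best value):
  x = 0: y <= min((8 - 3*0)/1, (7 - 3*0)/2) => y in {0, ..., 3}; best 5*0 + 6*3 = 18
  x = 1: y <= min((8 - 3*1)/1, (7 - 3*1)/2) => y in {0, ..., 2}; best 5*1 + 6*2 = 17
  x = 2: y <= min((8 - 3*2)/1, (7 - 3*2)/2) => y in {0}; best 5*2 + 6*0 = 10
The maximum 5x + 6y = 18 is achieved at x = 0, y = 3.
Check: 3*0 + 1*3 = 3 <= 8 and 3*0 + 2*3 = 6 <= 7.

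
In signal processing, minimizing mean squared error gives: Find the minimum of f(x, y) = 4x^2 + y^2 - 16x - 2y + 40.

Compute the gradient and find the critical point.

f(x,y) = 4x^2 + y^2 - 16x - 2y + 40
df/dx = 8x + (-16) = 0  =>  x = 2
df/dy = 2y + (-2) = 0  =>  y = 1
f(2, 1) = 4*(2)^2 + 1*(1)^2 + -16*(2) + -2*(1) + 40 = 23
Hessian is diagonal with entries 8, 2 > 0, so this is a minimum.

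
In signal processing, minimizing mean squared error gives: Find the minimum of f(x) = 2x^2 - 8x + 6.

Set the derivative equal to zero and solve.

f(x) = 2x^2 - 8x + 6
f'(x) = 4x + (-8) = 0
x = 8/4 = 2
f(2) = -2
Since f''(x) = 4 > 0, this is a minimum.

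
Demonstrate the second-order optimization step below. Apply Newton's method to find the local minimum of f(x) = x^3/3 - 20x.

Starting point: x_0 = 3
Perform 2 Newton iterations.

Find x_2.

f(x) = x^3/3 - 20x
f'(x) = x^2 - 20, f''(x) = 2x
Newton update: x_{n+1} = x_n - (x_n^2 - 20)/(2*x_n)
Step 1: x_0 = 3, f'=-11, f''=6, x_1 = 29/6
Step 2: x_1 = 29/6, f'=121/36, f''=29/3, x_2 = 1561/348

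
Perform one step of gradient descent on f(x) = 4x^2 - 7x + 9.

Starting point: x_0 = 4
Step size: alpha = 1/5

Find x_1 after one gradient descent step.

f(x) = 4x^2 - 7x + 9
f'(x) = 8x - 7
f'(4) = 8*4 + (-7) = 25
x_1 = x_0 - alpha * f'(x_0) = 4 - 1/5 * 25 = -1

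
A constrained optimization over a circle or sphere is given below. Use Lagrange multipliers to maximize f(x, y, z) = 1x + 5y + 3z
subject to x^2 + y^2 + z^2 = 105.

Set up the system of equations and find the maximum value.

Lagrange conditions: 1 = 2*lambda*x, 5 = 2*lambda*y, 3 = 2*lambda*z
So x:1 = y:5 = z:3, i.e. x = 1t, y = 5t, z = 3t
Constraint: t^2*(1^2 + 5^2 + 3^2) = 105
  t^2 * 35 = 105  =>  t = sqrt(3)
Maximum = 1*1t + 5*5t + 3*3t = 35*sqrt(3) = sqrt(3675)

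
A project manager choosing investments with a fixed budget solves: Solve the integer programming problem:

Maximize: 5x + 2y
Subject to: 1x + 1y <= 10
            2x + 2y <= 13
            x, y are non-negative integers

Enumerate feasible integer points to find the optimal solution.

Constraint 1: 1x + 1y <= 10
Constraint 2: 2x + 2y <= 13
Feasible x range (need y >= 0): 0 <= x <= min(10/1, 13/2) => x in {0, ..., 6}.
Enumerate feasible integer points row by row (the coefficient of y is 2 > 0, so for each x the largest feasible y gives the best value):
  x = 0: y <= min((10 - 1*0)/1, (13 - 2*0)/2) => y in {0, ..., 6}; best 5*0 + 2*6 = 12
  x = 1: y <= min((10 - 1*1)/1, (13 - 2*1)/2) => y in {0, ..., 5}; best 5*1 + 2*5 = 15
  x = 2: y <= min((10 - 1*2)/1, (13 - 2*2)/2) => y in {0, ..., 4}; best 5*2 + 2*4 = 18
  x = 3: y <= min((10 - 1*3)/1, (13 - 2*3)/2) => y in {0, ..., 3}; best 5*3 + 2*3 = 21
  x = 4: y <= min((10 - 1*4)/1, (13 - 2*4)/2) => y in {0, ..., 2}; best 5*4 + 2*2 = 24
  x = 5: y <= min((10 - 1*5)/1, (13 - 2*5)/2) => y in {0, ..., 1}; best 5*5 + 2*1 = 27
  x = 6: y <= min((10 - 1*6)/1, (13 - 2*6)/2) => y in {0}; best 5*6 + 2*0 = 30
The maximum 5x + 2y = 30 is achieved at x = 6, y = 0.
Check: 1*6 + 1*0 = 6 <= 10 and 2*6 + 2*0 = 12 <= 13.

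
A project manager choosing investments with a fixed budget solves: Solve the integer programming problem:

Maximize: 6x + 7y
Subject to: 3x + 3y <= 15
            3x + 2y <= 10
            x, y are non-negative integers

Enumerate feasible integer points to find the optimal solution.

Constraint 1: 3x + 3y <= 15
Constraint 2: 3x + 2y <= 10
Feasible x range (need y >= 0): 0 <= x <= min(15/3, 10/3) => x in {0, ..., 3}.
Enumerate feasible integer points row by row (the coefficient of y is 7 > 0, so for each x the largest feasible y gives the best value):
  x = 0: y <= min((15 - 3*0)/3, (10 - 3*0)/2) => y in {0, ..., 5}; best 6*0 + 7*5 = 35
  x = 1: y <= min((15 - 3*1)/3, (10 - 3*1)/2) => y in {0, ..., 3}; best 6*1 + 7*3 = 27
  x = 2: y <= min((15 - 3*2)/3, (10 - 3*2)/2) => y in {0, ..., 2}; best 6*2 + 7*2 = 26
  x = 3: y <= min((15 - 3*3)/3, (10 - 3*3)/2) => y in {0}; best 6*3 + 7*0 = 18
The maximum 6x + 7y = 35 is achieved at x = 0, y = 5.
Check: 3*0 + 3*5 = 15 <= 15 and 3*0 + 2*5 = 10 <= 10.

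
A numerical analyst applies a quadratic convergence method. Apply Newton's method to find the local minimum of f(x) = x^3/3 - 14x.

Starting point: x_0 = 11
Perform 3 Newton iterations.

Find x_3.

f(x) = x^3/3 - 14x
f'(x) = x^2 - 14, f''(x) = 2x
Newton update: x_{n+1} = x_n - (x_n^2 - 14)/(2*x_n)
Step 1: x_0 = 11, f'=107, f''=22, x_1 = 135/22
Step 2: x_1 = 135/22, f'=11449/484, f''=135/11, x_2 = 25001/5940
Step 3: x_2 = 25001/5940, f'=131079601/35283600, f''=25001/2970, x_3 = 1119020401/297011880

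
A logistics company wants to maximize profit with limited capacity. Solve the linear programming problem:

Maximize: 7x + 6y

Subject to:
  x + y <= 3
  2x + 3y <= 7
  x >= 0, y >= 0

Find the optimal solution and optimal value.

Feasible vertices: (0, 0), (0, 7/3), (2, 1), (3, 0)
Objective 7x + 6y at each:
  (0, 0): 0
  (0, 7/3): 14
  (2, 1): 20
  (3, 0): 21
Maximum is 21 at (3, 0).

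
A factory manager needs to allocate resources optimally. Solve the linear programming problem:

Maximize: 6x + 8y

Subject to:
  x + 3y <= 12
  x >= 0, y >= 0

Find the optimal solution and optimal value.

The feasible region has vertices at [(0, 0), (12, 0), (0, 4)].
Checking objective 6x + 8y at each vertex:
  (0, 0): 6*0 + 8*0 = 0
  (12, 0): 6*12 + 8*0 = 72
  (0, 4): 6*0 + 8*4 = 32
Maximum is 72 at (12, 0).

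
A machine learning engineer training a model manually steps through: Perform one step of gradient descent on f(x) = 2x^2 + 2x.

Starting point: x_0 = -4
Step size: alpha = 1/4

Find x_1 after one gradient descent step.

f(x) = 2x^2 + 2x
f'(x) = 4x + 2
f'(-4) = 4*-4 + (2) = -14
x_1 = x_0 - alpha * f'(x_0) = -4 - 1/4 * -14 = -1/2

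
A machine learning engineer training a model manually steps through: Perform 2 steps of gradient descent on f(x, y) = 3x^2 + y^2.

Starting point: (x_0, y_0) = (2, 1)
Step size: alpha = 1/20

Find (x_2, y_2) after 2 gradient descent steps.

f(x,y) = 3x^2 + y^2
grad_x = 6x + 0y, grad_y = 2y + 0x
Step 1: grad = (12, 2), (7/5, 9/10)
Step 2: grad = (42/5, 9/5), (49/50, 81/100)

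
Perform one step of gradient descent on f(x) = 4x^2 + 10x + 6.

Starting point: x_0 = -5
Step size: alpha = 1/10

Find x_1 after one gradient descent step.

f(x) = 4x^2 + 10x + 6
f'(x) = 8x + 10
f'(-5) = 8*-5 + (10) = -30
x_1 = x_0 - alpha * f'(x_0) = -5 - 1/10 * -30 = -2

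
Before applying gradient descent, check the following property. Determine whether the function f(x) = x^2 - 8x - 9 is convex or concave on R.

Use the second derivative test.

f(x) = x^2 - 8x - 9
f'(x) = 2x - 8
f''(x) = 2
Since f''(x) = 2 > 0 for all x, f is convex on R.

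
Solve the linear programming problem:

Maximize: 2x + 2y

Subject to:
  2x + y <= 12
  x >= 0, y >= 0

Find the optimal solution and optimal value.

The feasible region has vertices at [(0, 0), (6, 0), (0, 12)].
Checking objective 2x + 2y at each vertex:
  (0, 0): 2*0 + 2*0 = 0
  (6, 0): 2*6 + 2*0 = 12
  (0, 12): 2*0 + 2*12 = 24
Maximum is 24 at (0, 12).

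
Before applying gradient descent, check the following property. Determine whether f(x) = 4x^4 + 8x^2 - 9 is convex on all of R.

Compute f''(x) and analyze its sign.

f(x) = 4x^4 + 8x^2 - 9
f'(x) = 16x^3 + 16x
f''(x) = 48x^2 + 16
f''(x) = 48x^2 + 16 >= 16 > 0 for all x
Therefore, f is convex on R.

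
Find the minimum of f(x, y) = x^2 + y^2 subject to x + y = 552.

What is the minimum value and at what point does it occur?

Substitute y = 552 - x into f(x,y) = x^2 + y^2:
g(x) = x^2 + (552 - x)^2 = 2x^2 - 1104x + 304704
g'(x) = 4x - 1104 = 0  =>  x = 276
y = 552 - 276 = 276
Minimum value = 276^2 + 276^2 = 152352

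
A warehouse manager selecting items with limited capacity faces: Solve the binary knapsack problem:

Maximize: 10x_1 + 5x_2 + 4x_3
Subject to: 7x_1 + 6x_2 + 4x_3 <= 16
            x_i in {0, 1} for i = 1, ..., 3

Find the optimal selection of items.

Items: item 1 (v=10, w=7), item 2 (v=5, w=6), item 3 (v=4, w=4)
Capacity: 16
Checking all 8 subsets (w = total weight, v = total value):
  {}: w = 0, v = 0
  {1}: w = 7, v = 10
  {2}: w = 6, v = 5
  {3}: w = 4, v = 4
  {1, 2}: w = 13, v = 15
  {1, 3}: w = 11, v = 14
  {2, 3}: w = 10, v = 9
  {1, 2, 3}: w = 17 > 16, infeasible
Best feasible subset: items [1, 2]
Total weight: 13 <= 16, total value: 15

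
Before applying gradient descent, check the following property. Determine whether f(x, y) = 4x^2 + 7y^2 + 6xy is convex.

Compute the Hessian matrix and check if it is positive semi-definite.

f(x,y) = 4x^2 + 7y^2 + 6xy
Hessian H = [[8, 6], [6, 14]]
trace(H) = 22, det(H) = 76
Eigenvalues: (22 +/- sqrt(180)) / 2 = 17.71, 4.292
Since both eigenvalues > 0, f is convex.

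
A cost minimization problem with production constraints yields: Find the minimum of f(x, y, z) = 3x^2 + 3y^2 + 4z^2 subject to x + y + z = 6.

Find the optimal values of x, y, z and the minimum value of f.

Using Lagrange multipliers on f = 3x^2 + 3y^2 + 4z^2 with constraint x + y + z = 6:
Conditions: 2*3*x = lambda, 2*3*y = lambda, 2*4*z = lambda
So x = lambda/6, y = lambda/6, z = lambda/8
Substituting into constraint: lambda * (11/24) = 6
lambda = 144/11
x = 24/11, y = 24/11, z = 18/11
Minimum value = 432/11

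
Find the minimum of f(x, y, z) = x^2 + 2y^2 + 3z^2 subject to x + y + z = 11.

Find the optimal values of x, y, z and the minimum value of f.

Using Lagrange multipliers on f = x^2 + 2y^2 + 3z^2 with constraint x + y + z = 11:
Conditions: 2*1*x = lambda, 2*2*y = lambda, 2*3*z = lambda
So x = lambda/2, y = lambda/4, z = lambda/6
Substituting into constraint: lambda * (11/12) = 11
lambda = 12
x = 6, y = 3, z = 2
Minimum value = 66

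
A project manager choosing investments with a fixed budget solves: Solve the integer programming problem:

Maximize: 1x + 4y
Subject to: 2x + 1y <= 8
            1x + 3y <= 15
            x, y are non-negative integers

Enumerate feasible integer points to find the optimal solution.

Constraint 1: 2x + 1y <= 8
Constraint 2: 1x + 3y <= 15
Feasible x range (need y >= 0): 0 <= x <= min(8/2, 15/1) => x in {0, ..., 4}.
Enumerate feasible integer points row by row (the coefficient of y is 4 > 0, so for each x the largest feasible y gives the best value):
  x = 0: y <= min((8 - 2*0)/1, (15 - 1*0)/3) => y in {0, ..., 5}; best 1*0 + 4*5 = 20
  x = 1: y <= min((8 - 2*1)/1, (15 - 1*1)/3) => y in {0, ..., 4}; best 1*1 + 4*4 = 17
  x = 2: y <= min((8 - 2*2)/1, (15 - 1*2)/3) => y in {0, ..., 4}; best 1*2 + 4*4 = 18
  x = 3: y <= min((8 - 2*3)/1, (15 - 1*3)/3) => y in {0, ..., 2}; best 1*3 + 4*2 = 11
  x = 4: y <= min((8 - 2*4)/1, (15 - 1*4)/3) => y in {0}; best 1*4 + 4*0 = 4
The maximum 1x + 4y = 20 is achieved at x = 0, y = 5.
Check: 2*0 + 1*5 = 5 <= 8 and 1*0 + 3*5 = 15 <= 15.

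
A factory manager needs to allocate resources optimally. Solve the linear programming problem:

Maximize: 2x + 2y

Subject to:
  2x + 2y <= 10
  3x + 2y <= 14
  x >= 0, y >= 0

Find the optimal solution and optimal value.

Feasible vertices: (0, 0), (0, 5), (4, 1), (14/3, 0)
Objective 2x + 2y at each:
  (0, 0): 0
  (0, 5): 10
  (4, 1): 10
  (14/3, 0): 28/3
Maximum is 10 at (0, 5).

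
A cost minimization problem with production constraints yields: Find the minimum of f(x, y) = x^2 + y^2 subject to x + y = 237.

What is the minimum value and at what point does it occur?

Substitute y = 237 - x into f(x,y) = x^2 + y^2:
g(x) = x^2 + (237 - x)^2 = 2x^2 - 474x + 56169
g'(x) = 4x - 474 = 0  =>  x = 237/2
y = 237 - 237/2 = 237/2
Minimum value = (237/2)^2 + (237/2)^2 = 56169/2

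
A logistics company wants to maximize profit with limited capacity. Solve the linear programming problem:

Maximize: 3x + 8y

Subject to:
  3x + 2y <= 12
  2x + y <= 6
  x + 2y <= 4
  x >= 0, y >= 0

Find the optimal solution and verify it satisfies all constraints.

Feasible vertices: (0, 0), (0, 2), (8/3, 2/3), (3, 0)
Objective 3x + 8y at each vertex:
  (0, 0): 0
  (0, 2): 16
  (8/3, 2/3): 40/3
  (3, 0): 9
Maximum is 16 at (0, 2).
Verify constraints at (x, y) = (0, 2):
  3*0 + 2*2 = 4 <= 12
  2*0 + 1*2 = 2 <= 6
  1*0 + 2*2 = 4 <= 4 (active)
  x = 0 >= 0, y = 2 >= 0. All constraints satisfied.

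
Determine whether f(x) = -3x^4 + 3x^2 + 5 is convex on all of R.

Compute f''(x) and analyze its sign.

f(x) = -3x^4 + 3x^2 + 5
f'(x) = -12x^3 + 6x
f''(x) = -36x^2 + 6
f''(x) = -36x^2 + 6 -> -inf as |x| -> inf
Therefore, f is not globally convex on R.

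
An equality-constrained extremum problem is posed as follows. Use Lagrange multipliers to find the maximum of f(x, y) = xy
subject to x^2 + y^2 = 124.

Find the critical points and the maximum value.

Lagrange conditions: y = 2*lambda*x and x = 2*lambda*y
If x = 0 then y = 0, violating the constraint, so x, y != 0.
Dividing: y/x = x/y => x^2 = y^2 => y = x or y = -x
Constraint: 2x^2 = 124 => x^2 = 62 => x = +/-sqrt(62)
Critical points: (sqrt(62), sqrt(62)), (-sqrt(62), -sqrt(62)), (sqrt(62), -sqrt(62)), (-sqrt(62), sqrt(62))
  y = x:  xy = x^2 = 62  at (sqrt(62), sqrt(62)) and (-sqrt(62), -sqrt(62))
  y = -x: xy = -x^2 = -62 at (sqrt(62), -sqrt(62)) and (-sqrt(62), sqrt(62))
Maximum xy = 62 at (sqrt(62), sqrt(62)) and (-sqrt(62), -sqrt(62))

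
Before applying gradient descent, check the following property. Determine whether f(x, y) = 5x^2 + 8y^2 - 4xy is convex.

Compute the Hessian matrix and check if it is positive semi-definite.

f(x,y) = 5x^2 + 8y^2 - 4xy
Hessian H = [[10, -4], [-4, 16]]
trace(H) = 26, det(H) = 144
Eigenvalues: (26 +/- sqrt(100)) / 2 = 18, 8
Since both eigenvalues > 0, f is convex.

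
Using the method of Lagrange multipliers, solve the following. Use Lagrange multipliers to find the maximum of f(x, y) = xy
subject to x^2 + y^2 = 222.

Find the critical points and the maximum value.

Lagrange conditions: y = 2*lambda*x and x = 2*lambda*y
If x = 0 then y = 0, violating the constraint, so x, y != 0.
Dividing: y/x = x/y => x^2 = y^2 => y = x or y = -x
Constraint: 2x^2 = 222 => x^2 = 111 => x = +/-sqrt(111)
Critical points: (sqrt(111), sqrt(111)), (-sqrt(111), -sqrt(111)), (sqrt(111), -sqrt(111)), (-sqrt(111), sqrt(111))
  y = x:  xy = x^2 = 111  at (sqrt(111), sqrt(111)) and (-sqrt(111), -sqrt(111))
  y = -x: xy = -x^2 = -111 at (sqrt(111), -sqrt(111)) and (-sqrt(111), sqrt(111))
Maximum xy = 111 at (sqrt(111), sqrt(111)) and (-sqrt(111), -sqrt(111))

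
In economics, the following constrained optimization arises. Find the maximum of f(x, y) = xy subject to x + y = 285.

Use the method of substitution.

Substitute y = 285 - x into f(x,y) = xy:
g(x) = x(285 - x) = 285x - x^2
g'(x) = 285 - 2x = 0  =>  x = 285/2
y = 285 - 285/2 = 285/2
Maximum value = (285/2) * (285/2) = 81225/4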